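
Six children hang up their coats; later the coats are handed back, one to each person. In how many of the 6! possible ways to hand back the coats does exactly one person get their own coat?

Pick the single fixed position: C(6,1) = 6 ways.
The remaining 5 must be deranged: !5 = 44.
Total: 6 × 44 = 264.

264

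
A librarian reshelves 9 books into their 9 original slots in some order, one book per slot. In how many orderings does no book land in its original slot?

!9 is the nearest integer to 9!/e.
9! = 362880, and 362880/e ≈ 133496.09, so !9 = 133496.

133496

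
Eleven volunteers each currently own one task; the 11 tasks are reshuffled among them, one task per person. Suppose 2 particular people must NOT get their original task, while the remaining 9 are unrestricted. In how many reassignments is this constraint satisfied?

33022080

Inclusion-exclusion on the 2 forbidden self-matches:
Σ_{j=0}^{2} (-1)^j C(2,j)(11-j)!
= C(2,0)·11! - C(2,1)·10! + C(2,2)·9!
= 39916800 - 7257600 + 362880
= 33022080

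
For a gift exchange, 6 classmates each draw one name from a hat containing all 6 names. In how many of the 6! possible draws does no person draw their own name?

Use !n = n·!(n-1) + (-1)^n.
!6 = 6·44 + 1 = 265

265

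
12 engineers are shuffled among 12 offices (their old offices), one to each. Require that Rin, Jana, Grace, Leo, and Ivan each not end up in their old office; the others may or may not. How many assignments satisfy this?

Let A_j be the event that the j-th constrained one is fixed. By inclusion-exclusion over the 5 events:
Σ_{j=0}^{5} (-1)^j C(5,j)(12-j)!
= C(5,0)·12! - C(5,1)·11! + C(5,2)·10! - C(5,3)·9! + C(5,4)·8! - C(5,5)·7!
= 479001600 - 199584000 + 36288000 - 3628800 + 201600 - 5040
= 312273360

312273360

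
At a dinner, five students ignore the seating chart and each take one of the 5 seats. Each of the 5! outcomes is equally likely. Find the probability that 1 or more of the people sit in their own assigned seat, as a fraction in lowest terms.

Favorable outcomes: Σ_{i≥1} C(5,i)·!(5-i) = 5·9 + 10·2 + 10·1 + 5·0 + 1·1 = 76.
Total outcomes: 5! = 120.
Probability = 76/120 = 19/30.

19/30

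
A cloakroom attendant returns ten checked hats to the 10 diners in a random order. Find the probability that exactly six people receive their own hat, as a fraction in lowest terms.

Favorable outcomes: C(10,6)·!4 = 210·9 = 1890.
Total outcomes: 10! = 3628800.
Probability = 1890/3628800 = 1/1920.

1/1920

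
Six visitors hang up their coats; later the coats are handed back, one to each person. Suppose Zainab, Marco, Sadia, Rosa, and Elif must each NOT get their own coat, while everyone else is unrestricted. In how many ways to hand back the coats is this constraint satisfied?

Let A_j be the event that the j-th constrained one is fixed. By inclusion-exclusion over the 5 events:
Σ_{j=0}^{5} (-1)^j C(5,j)(6-j)!
= C(5,0)·6! - C(5,1)·5! + C(5,2)·4! - C(5,3)·3! + C(5,4)·2! - C(5,5)·1!
= 720 - 600 + 240 - 60 + 10 - 1
= 309

309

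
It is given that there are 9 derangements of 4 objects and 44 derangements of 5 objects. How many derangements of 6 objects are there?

!6 = (6-1)·(!5 + !4) = 5·(44 + 9) = 5·53 = 265.

265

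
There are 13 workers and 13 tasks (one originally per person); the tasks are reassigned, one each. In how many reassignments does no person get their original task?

2290792932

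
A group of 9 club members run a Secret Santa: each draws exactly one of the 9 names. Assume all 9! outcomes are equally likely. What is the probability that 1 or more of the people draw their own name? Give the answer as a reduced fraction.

28673/45360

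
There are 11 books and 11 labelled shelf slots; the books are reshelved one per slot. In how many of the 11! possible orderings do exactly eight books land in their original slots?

Choose which 8 of the 11 are fixed: C(11,8) = 165.
The other 3 form a derangement: !3 = 2.
Total: 165 × 2 = 330.

330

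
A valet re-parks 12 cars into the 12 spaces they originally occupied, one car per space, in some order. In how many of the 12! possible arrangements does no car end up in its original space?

176214841

The subfactorial !12 = [12!/e] (nearest integer).
12! = 479001600, and 479001600/e ≈ 176214840.93, so !12 = 176214841.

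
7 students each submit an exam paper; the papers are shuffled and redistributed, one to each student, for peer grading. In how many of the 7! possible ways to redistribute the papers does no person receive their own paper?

1854

The subfactorial !7 = [7!/e] (nearest integer).
7! = 5040, and 5040/e ≈ 1854.11, so !7 = 1854.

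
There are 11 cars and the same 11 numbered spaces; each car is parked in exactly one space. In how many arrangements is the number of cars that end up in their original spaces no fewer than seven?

# with exactly i fixed is C(11,i)·!(11-i); sum over i=7..11:
  i=7: C(11,7)·!4 = 330·9 = 2970
  i=8: C(11,8)·!3 = 165·2 = 330
  i=9: C(11,9)·!2 = 55·1 = 55
  i=10: C(11,10)·!1 = 11·0 = 0
  i=11: C(11,11)·!0 = 1·1 = 1
Total = 3356.

3356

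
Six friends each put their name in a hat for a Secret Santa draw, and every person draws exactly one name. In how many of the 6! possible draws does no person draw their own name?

265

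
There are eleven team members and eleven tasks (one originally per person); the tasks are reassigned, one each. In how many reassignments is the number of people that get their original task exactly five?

122430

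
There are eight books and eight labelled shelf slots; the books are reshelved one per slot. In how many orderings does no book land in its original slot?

14833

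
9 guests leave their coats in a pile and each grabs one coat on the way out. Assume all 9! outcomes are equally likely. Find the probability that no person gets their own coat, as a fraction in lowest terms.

16687/45360

Favorable outcomes: !9 = 133496.
Total outcomes: 9! = 362880.
Probability = 133496/362880 = 16687/45360.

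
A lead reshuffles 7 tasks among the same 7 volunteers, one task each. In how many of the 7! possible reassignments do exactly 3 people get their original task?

315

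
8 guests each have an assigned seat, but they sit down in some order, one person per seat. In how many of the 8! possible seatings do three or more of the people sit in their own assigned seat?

3235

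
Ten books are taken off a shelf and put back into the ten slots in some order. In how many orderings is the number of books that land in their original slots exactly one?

Choose which one of the 10 is fixed: C(10,1) = 10.
The other 9 form a derangement: !9 = 133496.
Total: 10 × 133496 = 1334960.

1334960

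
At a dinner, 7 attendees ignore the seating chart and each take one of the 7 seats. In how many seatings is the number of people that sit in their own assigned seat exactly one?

1855

Choose which one of the 7 is fixed: C(7,1) = 7.
The other 6 form a derangement: !6 = 265.
Total: 7 × 265 = 1855.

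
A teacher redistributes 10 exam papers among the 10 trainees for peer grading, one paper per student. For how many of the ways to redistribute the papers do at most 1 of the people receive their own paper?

2669921

Sum C(10,i)·!(10-i) for i = 0..1:
  i=0: C(10,0)·!10 = 1·1334961 = 1334961
  i=1: C(10,1)·!9 = 10·133496 = 1334960
Total = 2669921.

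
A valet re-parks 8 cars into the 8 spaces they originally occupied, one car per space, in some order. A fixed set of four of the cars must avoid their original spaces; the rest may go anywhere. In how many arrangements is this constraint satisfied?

Inclusion-exclusion on the 4 forbidden self-matches:
Σ_{j=0}^{4} (-1)^j C(4,j)(8-j)!
= C(4,0)·8! - C(4,1)·7! + C(4,2)·6! - C(4,3)·5! + C(4,4)·4!
= 40320 - 20160 + 4320 - 480 + 24
= 24024

24024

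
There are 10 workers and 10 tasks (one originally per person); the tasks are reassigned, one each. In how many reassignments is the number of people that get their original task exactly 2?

Choose which 2 of the 10 are fixed: C(10,2) = 45.
The other 8 form a derangement: !8 = 14833.
Total: 45 × 14833 = 667485.

667485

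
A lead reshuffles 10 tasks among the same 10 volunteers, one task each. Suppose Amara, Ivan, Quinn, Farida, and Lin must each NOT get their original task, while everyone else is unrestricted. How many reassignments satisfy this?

Let A_j be the event that the j-th constrained one is fixed. By inclusion-exclusion over the 5 events:
Σ_{j=0}^{5} (-1)^j C(5,j)(10-j)!
= C(5,0)·10! - C(5,1)·9! + C(5,2)·8! - C(5,3)·7! + C(5,4)·6! - C(5,5)·5!
= 3628800 - 1814400 + 403200 - 50400 + 3600 - 120
= 2170680

2170680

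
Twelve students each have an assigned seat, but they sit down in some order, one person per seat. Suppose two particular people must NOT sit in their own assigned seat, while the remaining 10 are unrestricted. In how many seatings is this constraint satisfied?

402796800

Let A_j be the event that the j-th constrained one is fixed. By inclusion-exclusion over the 2 events:
Σ_{j=0}^{2} (-1)^j C(2,j)(12-j)!
= C(2,0)·12! - C(2,1)·11! + C(2,2)·10!
= 479001600 - 79833600 + 3628800
= 402796800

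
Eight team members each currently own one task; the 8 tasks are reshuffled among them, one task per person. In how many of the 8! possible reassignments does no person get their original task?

Use !n = (n-1)(!(n-1) + !(n-2)).
!8 = 7·(1854 + 265) = 7·2119 = 14833

14833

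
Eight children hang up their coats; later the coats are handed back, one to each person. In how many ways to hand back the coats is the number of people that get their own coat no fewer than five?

141

Sum C(8,i)·!(8-i) for i = 5..8:
  i=5: C(8,5)·!3 = 56·2 = 112
  i=6: C(8,6)·!2 = 28·1 = 28
  i=7: C(8,7)·!1 = 8·0 = 0
  i=8: C(8,8)·!0 = 1·1 = 1
Total = 141.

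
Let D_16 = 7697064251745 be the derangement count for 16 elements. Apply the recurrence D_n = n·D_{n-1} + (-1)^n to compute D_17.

D_17 = 17·7697064251745 - 1 = 130850092279664.

130850092279664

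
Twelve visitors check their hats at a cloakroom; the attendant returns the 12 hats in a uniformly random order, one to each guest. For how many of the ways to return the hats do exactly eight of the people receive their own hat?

4455

Pick the 8 fixed positions: C(12,8) = 495 ways.
The remaining 4 must be deranged: !4 = 9.
Total: 495 × 9 = 4455.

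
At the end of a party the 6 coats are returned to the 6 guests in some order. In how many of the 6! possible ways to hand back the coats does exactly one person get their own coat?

264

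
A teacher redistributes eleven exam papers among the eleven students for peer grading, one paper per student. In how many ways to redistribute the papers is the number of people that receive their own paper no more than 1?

# with exactly i fixed is C(11,i)·!(11-i); sum over i=0..1:
  i=0: C(11,0)·!11 = 1·14684570 = 14684570
  i=1: C(11,1)·!10 = 11·1334961 = 14684571
Total = 29369141.

29369141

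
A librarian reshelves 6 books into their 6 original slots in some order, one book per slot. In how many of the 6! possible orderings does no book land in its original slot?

Recurrence: !6 = 5·(!5 + !4).
!6 = 5·(44 + 9) = 5·53 = 265

265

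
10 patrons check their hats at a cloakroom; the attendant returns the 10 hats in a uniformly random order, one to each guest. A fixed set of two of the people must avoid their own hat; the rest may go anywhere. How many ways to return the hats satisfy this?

2943360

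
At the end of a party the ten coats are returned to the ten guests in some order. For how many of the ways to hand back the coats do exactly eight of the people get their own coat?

45

Pick the 8 fixed positions: C(10,8) = 45 ways.
The other 2 form a derangement: !2 = 1.
Total: 45 × 1 = 45.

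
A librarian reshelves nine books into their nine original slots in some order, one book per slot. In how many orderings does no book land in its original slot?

133496

Recurrence: !9 = 8·(!8 + !7).
!9 = 8·(14833 + 1854) = 8·16687 = 133496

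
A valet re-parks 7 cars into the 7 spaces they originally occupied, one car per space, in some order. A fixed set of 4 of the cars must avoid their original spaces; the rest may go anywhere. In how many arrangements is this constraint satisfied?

2790

Inclusion-exclusion on the 4 forbidden self-matches:
Σ_{j=0}^{4} (-1)^j C(4,j)(7-j)!
= C(4,0)·7! - C(4,1)·6! + C(4,2)·5! - C(4,3)·4! + C(4,4)·3!
= 5040 - 2880 + 720 - 96 + 6
= 2790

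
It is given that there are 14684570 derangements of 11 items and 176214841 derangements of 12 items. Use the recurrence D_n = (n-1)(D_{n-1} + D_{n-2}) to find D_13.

D_13 = (13-1)·(D_12 + D_11) = 12·(176214841 + 14684570) = 12·190899411 = 2290792932.

2290792932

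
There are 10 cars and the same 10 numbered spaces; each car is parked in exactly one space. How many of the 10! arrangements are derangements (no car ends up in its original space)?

1334961

!10 is the nearest integer to 10!/e.
10! = 3628800, and 3628800/e ≈ 1334960.92, so !10 = 1334961.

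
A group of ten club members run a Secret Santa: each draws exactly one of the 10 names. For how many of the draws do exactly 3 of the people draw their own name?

222480

Pick the 3 fixed positions: C(10,3) = 120 ways.
The remaining 7 must be deranged: !7 = 1854.
Total: 120 × 1854 = 222480.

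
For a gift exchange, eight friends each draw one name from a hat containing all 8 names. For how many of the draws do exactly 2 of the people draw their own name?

7420

Pick the 2 fixed positions: C(8,2) = 28 ways.
The other 6 form a derangement: !6 = 265.
Total: 28 × 265 = 7420.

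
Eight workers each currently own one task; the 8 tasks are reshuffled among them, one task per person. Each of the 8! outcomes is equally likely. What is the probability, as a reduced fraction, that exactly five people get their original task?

1/360

Favorable outcomes: C(8,5)·!3 = 56·2 = 112.
Total outcomes: 8! = 40320.
Probability = 112/40320 = 1/360.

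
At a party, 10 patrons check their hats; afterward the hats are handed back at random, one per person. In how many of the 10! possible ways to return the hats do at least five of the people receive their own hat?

13264

# with exactly i fixed is C(10,i)·!(10-i); sum over i=5..10:
  i=5: C(10,5)·!5 = 252·44 = 11088
  i=6: C(10,6)·!4 = 210·9 = 1890
  i=7: C(10,7)·!3 = 120·2 = 240
  i=8: C(10,8)·!2 = 45·1 = 45
  i=9: C(10,9)·!1 = 10·0 = 0
  i=10: C(10,10)·!0 = 1·1 = 1
Total = 13264.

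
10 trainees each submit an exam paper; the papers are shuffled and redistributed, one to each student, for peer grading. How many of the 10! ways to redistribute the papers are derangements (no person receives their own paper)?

1334961

By inclusion-exclusion, !10 = Σ (-1)^k · 10!/k! for k=0..10
= 10! - 10!/1! + 10!/2! - 10!/3! + 10!/4! - 10!/5! + 10!/6! - 10!/7! + 10!/8! - 10!/9! + 10!/10!
= 3628800 - 3628800 + 1814400 - 604800 + 151200 - 30240 + 5040 - 720 + 90 - 10 + 1
= 1334961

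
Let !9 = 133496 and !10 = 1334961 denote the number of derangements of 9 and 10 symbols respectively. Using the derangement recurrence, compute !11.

14684570

!11 = (11-1)·(!10 + !9) = 10·(1334961 + 133496) = 10·1468457 = 14684570.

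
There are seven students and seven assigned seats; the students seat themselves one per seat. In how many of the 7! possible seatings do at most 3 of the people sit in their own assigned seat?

4948

# with exactly i fixed is C(7,i)·!(7-i); sum over i=0..3:
  i=0: C(7,0)·!7 = 1·1854 = 1854
  i=1: C(7,1)·!6 = 7·265 = 1855
  i=2: C(7,2)·!5 = 21·44 = 924
  i=3: C(7,3)·!4 = 35·9 = 315
Total = 4948.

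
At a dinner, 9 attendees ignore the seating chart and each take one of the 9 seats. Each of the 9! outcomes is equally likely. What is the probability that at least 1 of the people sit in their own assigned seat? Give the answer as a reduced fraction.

28673/45360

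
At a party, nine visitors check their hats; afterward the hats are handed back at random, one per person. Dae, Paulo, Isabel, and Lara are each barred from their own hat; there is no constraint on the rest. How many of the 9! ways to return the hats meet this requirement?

229080

Inclusion-exclusion on the 4 forbidden self-matches:
Σ_{j=0}^{4} (-1)^j C(4,j)(9-j)!
= C(4,0)·9! - C(4,1)·8! + C(4,2)·7! - C(4,3)·6! + C(4,4)·5!
= 362880 - 161280 + 30240 - 2880 + 120
= 229080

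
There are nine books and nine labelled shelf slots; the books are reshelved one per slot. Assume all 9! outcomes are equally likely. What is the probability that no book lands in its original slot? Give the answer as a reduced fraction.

16687/45360

Favorable outcomes: !9 = 133496.
Total outcomes: 9! = 362880.
Probability = 133496/362880 = 16687/45360.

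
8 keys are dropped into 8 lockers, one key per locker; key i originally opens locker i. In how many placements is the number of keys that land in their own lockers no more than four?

Sum C(8,i)·!(8-i) for i = 0..4:
  i=0: C(8,0)·!8 = 1·14833 = 14833
  i=1: C(8,1)·!7 = 8·1854 = 14832
  i=2: C(8,2)·!6 = 28·265 = 7420
  i=3: C(8,3)·!5 = 56·44 = 2464
  i=4: C(8,4)·!4 = 70·9 = 630
Total = 40179.

40179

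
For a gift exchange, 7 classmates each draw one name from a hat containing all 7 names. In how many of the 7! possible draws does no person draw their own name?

1854

!7 is the nearest integer to 7!/e.
7! = 5040, and 5040/e ≈ 1854.11, so !7 = 1854.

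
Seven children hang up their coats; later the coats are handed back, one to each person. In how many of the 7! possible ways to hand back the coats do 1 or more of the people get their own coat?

3186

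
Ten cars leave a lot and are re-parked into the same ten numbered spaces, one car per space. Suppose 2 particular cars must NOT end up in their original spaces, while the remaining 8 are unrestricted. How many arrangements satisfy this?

2943360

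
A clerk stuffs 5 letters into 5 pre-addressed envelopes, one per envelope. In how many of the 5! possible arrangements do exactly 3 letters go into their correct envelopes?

Pick the 3 fixed positions: C(5,3) = 10 ways.
The remaining 2 must be deranged: !2 = 1.
Total: 10 × 1 = 10.

10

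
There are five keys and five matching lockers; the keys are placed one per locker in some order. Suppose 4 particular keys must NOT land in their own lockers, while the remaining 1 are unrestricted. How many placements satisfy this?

53

Inclusion-exclusion on the 4 forbidden self-matches:
Σ_{j=0}^{4} (-1)^j C(4,j)(5-j)!
= C(4,0)·5! - C(4,1)·4! + C(4,2)·3! - C(4,3)·2! + C(4,4)·1!
= 120 - 96 + 36 - 8 + 1
= 53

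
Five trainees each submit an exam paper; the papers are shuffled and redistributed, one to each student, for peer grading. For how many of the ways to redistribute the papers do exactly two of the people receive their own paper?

20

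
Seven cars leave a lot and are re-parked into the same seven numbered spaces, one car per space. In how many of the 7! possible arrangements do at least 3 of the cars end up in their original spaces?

407

Sum C(7,i)·!(7-i) for i = 3..7:
  i=3: C(7,3)·!4 = 35·9 = 315
  i=4: C(7,4)·!3 = 35·2 = 70
  i=5: C(7,5)·!2 = 21·1 = 21
  i=6: C(7,6)·!1 = 7·0 = 0
  i=7: C(7,7)·!0 = 1·1 = 1
Total = 407.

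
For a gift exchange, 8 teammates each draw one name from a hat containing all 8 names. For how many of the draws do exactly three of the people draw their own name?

Pick the 3 fixed positions: C(8,3) = 56 ways.
The other 5 form a derangement: !5 = 44.
Total: 56 × 44 = 2464.

2464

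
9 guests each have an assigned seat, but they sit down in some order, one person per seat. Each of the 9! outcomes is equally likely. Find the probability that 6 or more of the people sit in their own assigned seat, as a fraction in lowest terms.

41/72576

Favorable outcomes: Σ_{i≥6} C(9,i)·!(9-i) = 84·2 + 36·1 + 9·0 + 1·1 = 205.
Total outcomes: 9! = 362880.
Probability = 205/362880 = 41/72576.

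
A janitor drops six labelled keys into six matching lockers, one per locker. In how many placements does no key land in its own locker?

Use !n = (n-1)(!(n-1) + !(n-2)).
!6 = 5·(44 + 9) = 5·53 = 265

265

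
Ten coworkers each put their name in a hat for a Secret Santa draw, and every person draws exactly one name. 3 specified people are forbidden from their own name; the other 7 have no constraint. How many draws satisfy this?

Let A_j be the event that the j-th constrained one is fixed. By inclusion-exclusion over the 3 events:
Σ_{j=0}^{3} (-1)^j C(3,j)(10-j)!
= C(3,0)·10! - C(3,1)·9! + C(3,2)·8! - C(3,3)·7!
= 3628800 - 1088640 + 120960 - 5040
= 2656080

2656080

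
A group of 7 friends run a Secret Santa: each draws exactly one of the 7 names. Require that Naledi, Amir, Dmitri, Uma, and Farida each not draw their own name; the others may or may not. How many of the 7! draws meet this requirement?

2428

Let A_j be the event that the j-th constrained one is fixed. By inclusion-exclusion over the 5 events:
Σ_{j=0}^{5} (-1)^j C(5,j)(7-j)!
= C(5,0)·7! - C(5,1)·6! + C(5,2)·5! - C(5,3)·4! + C(5,4)·3! - C(5,5)·2!
= 5040 - 3600 + 1200 - 240 + 30 - 2
= 2428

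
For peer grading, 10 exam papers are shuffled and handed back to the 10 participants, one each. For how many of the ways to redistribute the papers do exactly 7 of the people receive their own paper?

Pick the 7 fixed positions: C(10,7) = 120 ways.
The other 3 form a derangement: !3 = 2.
Total: 120 × 2 = 240.

240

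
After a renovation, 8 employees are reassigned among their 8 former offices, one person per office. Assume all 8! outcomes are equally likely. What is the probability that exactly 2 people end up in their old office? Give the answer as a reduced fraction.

53/288

Favorable outcomes: C(8,2)·!6 = 28·265 = 7420.
Total outcomes: 8! = 40320.
Probability = 7420/40320 = 53/288.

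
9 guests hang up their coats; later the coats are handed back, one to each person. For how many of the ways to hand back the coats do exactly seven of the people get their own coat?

Pick the 7 fixed positions: C(9,7) = 36 ways.
The remaining 2 must be deranged: !2 = 1.
Total: 36 × 1 = 36.

36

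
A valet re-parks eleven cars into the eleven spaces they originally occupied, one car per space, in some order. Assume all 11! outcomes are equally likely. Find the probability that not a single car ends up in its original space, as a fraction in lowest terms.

1468457/3991680

Favorable outcomes: !11 = 14684570.
Total outcomes: 11! = 39916800.
Probability = 14684570/39916800 = 1468457/3991680.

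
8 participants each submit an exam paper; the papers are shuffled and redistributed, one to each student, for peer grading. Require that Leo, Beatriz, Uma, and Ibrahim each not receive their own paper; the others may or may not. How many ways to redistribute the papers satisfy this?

24024

Let A_j be the event that the j-th constrained one is fixed. By inclusion-exclusion over the 4 events:
Σ_{j=0}^{4} (-1)^j C(4,j)(8-j)!
= C(4,0)·8! - C(4,1)·7! + C(4,2)·6! - C(4,3)·5! + C(4,4)·4!
= 40320 - 20160 + 4320 - 480 + 24
= 24024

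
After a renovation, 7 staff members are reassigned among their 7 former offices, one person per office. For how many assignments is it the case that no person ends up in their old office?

Use !n = (n-1)(!(n-1) + !(n-2)).
!7 = 6·(265 + 44) = 6·309 = 1854

1854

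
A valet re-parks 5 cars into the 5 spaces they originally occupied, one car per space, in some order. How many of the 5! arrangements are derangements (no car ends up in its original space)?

44

Recurrence: !5 = 4·(!4 + !3).
!5 = 4·(9 + 2) = 4·11 = 44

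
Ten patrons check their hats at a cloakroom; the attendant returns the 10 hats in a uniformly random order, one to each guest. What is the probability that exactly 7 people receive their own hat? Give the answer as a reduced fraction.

1/15120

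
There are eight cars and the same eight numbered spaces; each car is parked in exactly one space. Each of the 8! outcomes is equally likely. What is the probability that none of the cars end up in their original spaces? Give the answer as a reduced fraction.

2119/5760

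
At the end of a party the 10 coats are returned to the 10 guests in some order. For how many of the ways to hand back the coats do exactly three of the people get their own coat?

Choose which 3 of the 10 are fixed: C(10,3) = 120.
The remaining 7 must be deranged: !7 = 1854.
Total: 120 × 1854 = 222480.

222480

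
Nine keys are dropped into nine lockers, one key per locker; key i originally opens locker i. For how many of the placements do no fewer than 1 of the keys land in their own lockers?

229384

# with exactly i fixed is C(9,i)·!(9-i); sum over i=1..9:
  i=1: C(9,1)·!8 = 9·14833 = 133497
  i=2: C(9,2)·!7 = 36·1854 = 66744
  i=3: C(9,3)·!6 = 84·265 = 22260
  i=4: C(9,4)·!5 = 126·44 = 5544
  i=5: C(9,5)·!4 = 126·9 = 1134
  i=6: C(9,6)·!3 = 84·2 = 168
  i=7: C(9,7)·!2 = 36·1 = 36
  i=8: C(9,8)·!1 = 9·0 = 0
  i=9: C(9,9)·!0 = 1·1 = 1
Total = 229384.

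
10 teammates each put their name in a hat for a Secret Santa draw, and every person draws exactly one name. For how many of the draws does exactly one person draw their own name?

1334960

Choose which one of the 10 is fixed: C(10,1) = 10.
The remaining 9 must be deranged: !9 = 133496.
Total: 10 × 133496 = 1334960.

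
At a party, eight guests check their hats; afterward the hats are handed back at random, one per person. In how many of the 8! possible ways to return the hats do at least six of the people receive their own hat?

29

Sum C(8,i)·!(8-i) for i = 6..8:
  i=6: C(8,6)·!2 = 28·1 = 28
  i=7: C(8,7)·!1 = 8·0 = 0
  i=8: C(8,8)·!0 = 1·1 = 1
Total = 29.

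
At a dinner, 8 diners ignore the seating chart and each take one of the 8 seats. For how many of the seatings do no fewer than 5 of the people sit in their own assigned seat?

141

Sum C(8,i)·!(8-i) for i = 5..8:
  i=5: C(8,5)·!3 = 56·2 = 112
  i=6: C(8,6)·!2 = 28·1 = 28
  i=7: C(8,7)·!1 = 8·0 = 0
  i=8: C(8,8)·!0 = 1·1 = 1
Total = 141.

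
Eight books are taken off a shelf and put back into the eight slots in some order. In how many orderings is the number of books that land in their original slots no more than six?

40319

Sum C(8,i)·!(8-i) for i = 0..6:
  i=0: C(8,0)·!8 = 1·14833 = 14833
  i=1: C(8,1)·!7 = 8·1854 = 14832
  i=2: C(8,2)·!6 = 28·265 = 7420
  i=3: C(8,3)·!5 = 56·44 = 2464
  i=4: C(8,4)·!4 = 70·9 = 630
  i=5: C(8,5)·!3 = 56·2 = 112
  i=6: C(8,6)·!2 = 28·1 = 28
Total = 40319.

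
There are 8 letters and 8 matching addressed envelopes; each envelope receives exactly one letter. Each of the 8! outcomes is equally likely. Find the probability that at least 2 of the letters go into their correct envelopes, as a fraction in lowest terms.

Favorable outcomes: Σ_{i≥2} C(8,i)·!(8-i) = 28·265 + 56·44 + 70·9 + 56·2 + 28·1 + 8·0 + 1·1 = 10655.
Total outcomes: 8! = 40320.
Probability = 10655/40320 = 2131/8064.

2131/8064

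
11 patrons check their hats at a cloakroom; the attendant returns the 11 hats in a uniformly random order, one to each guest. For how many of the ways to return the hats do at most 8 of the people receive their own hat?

39916744

# with exactly i fixed is C(11,i)·!(11-i); sum over i=0..8:
  i=0: C(11,0)·!11 = 1·14684570 = 14684570
  i=1: C(11,1)·!10 = 11·1334961 = 14684571
  i=2: C(11,2)·!9 = 55·133496 = 7342280
  i=3: C(11,3)·!8 = 165·14833 = 2447445
  i=4: C(11,4)·!7 = 330·1854 = 611820
  i=5: C(11,5)·!6 = 462·265 = 122430
  i=6: C(11,6)·!5 = 462·44 = 20328
  i=7: C(11,7)·!4 = 330·9 = 2970
  i=8: C(11,8)·!3 = 165·2 = 330
Total = 39916744.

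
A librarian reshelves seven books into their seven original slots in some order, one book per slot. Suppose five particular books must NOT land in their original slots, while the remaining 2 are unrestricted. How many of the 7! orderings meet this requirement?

2428

Inclusion-exclusion on the 5 forbidden self-matches:
Σ_{j=0}^{5} (-1)^j C(5,j)(7-j)!
= C(5,0)·7! - C(5,1)·6! + C(5,2)·5! - C(5,3)·4! + C(5,4)·3! - C(5,5)·2!
= 5040 - 3600 + 1200 - 240 + 30 - 2
= 2428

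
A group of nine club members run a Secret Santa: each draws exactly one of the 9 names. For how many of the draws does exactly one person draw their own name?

Choose which one of the 9 is fixed: C(9,1) = 9.
The remaining 8 must be deranged: !8 = 14833.
Total: 9 × 14833 = 133497.

133497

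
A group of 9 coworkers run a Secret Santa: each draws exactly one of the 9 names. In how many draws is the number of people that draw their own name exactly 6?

Choose which 6 of the 9 are fixed: C(9,6) = 84.
The remaining 3 must be deranged: !3 = 2.
Total: 84 × 2 = 168.

168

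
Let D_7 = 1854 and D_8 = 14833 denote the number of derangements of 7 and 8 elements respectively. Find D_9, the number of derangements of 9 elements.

D_9 = (9-1)·(D_8 + D_7) = 8·(14833 + 1854) = 8·16687 = 133496.

133496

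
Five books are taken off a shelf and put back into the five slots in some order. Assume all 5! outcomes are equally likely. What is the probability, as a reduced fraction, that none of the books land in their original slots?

Favorable outcomes: !5 = 44.
Total outcomes: 5! = 120.
Probability = 44/120 = 11/30.

11/30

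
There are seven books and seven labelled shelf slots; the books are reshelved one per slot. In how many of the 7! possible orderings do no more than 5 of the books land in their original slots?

5039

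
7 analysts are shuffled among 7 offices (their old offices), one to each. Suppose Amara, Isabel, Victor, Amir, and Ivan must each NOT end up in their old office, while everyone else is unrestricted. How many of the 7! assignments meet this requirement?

2428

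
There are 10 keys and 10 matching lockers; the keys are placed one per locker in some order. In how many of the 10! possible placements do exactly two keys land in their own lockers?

667485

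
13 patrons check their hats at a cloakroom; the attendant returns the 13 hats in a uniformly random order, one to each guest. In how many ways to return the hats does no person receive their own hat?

The number of derangements of 13 is !13 = Σ_{k=0}^{13} (-1)^k·13!/k!
= 13! - 13!/1! + 13!/2! - 13!/3! + 13!/4! - 13!/5! + 13!/6! - 13!/7! + 13!/8! - 13!/9! + 13!/10! - 13!/11! + 13!/12! - 13!/13!
= 6227020800 - 6227020800 + 3113510400 - 1037836800 + 259459200 - 51891840 + 8648640 - 1235520 + 154440 - 17160 + 1716 - 156 + 13 - 1
= 2290792932

2290792932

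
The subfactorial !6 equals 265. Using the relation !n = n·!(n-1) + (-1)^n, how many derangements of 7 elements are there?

1854

!7 = 7·265 - 1 = 1854.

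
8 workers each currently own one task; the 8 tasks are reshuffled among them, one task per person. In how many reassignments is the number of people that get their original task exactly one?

14832

Choose which one of the 8 is fixed: C(8,1) = 8.
The remaining 7 must be deranged: !7 = 1854.
Total: 8 × 1854 = 14832.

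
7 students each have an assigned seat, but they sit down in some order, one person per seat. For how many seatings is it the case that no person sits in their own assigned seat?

Use !n = (n-1)(!(n-1) + !(n-2)).
!7 = 6·(265 + 44) = 6·309 = 1854

1854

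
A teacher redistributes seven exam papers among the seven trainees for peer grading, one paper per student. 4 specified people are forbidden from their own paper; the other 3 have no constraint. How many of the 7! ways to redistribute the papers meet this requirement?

Let A_j be the event that the j-th constrained one is fixed. By inclusion-exclusion over the 4 events:
Σ_{j=0}^{4} (-1)^j C(4,j)(7-j)!
= C(4,0)·7! - C(4,1)·6! + C(4,2)·5! - C(4,3)·4! + C(4,4)·3!
= 5040 - 2880 + 720 - 96 + 6
= 2790

2790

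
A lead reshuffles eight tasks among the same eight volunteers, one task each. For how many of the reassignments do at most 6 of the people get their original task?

40319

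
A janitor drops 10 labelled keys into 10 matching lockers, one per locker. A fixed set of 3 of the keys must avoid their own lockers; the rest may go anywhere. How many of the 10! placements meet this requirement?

Inclusion-exclusion on the 3 forbidden self-matches:
Σ_{j=0}^{3} (-1)^j C(3,j)(10-j)!
= C(3,0)·10! - C(3,1)·9! + C(3,2)·8! - C(3,3)·7!
= 3628800 - 1088640 + 120960 - 5040
= 2656080

2656080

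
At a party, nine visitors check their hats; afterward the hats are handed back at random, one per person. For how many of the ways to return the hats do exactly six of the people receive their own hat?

168

Pick the 6 fixed positions: C(9,6) = 84 ways.
The other 3 form a derangement: !3 = 2.
Total: 84 × 2 = 168.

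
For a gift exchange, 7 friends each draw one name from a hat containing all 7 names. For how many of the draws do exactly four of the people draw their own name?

70

Pick the 4 fixed positions: C(7,4) = 35 ways.
The other 3 form a derangement: !3 = 2.
Total: 35 × 2 = 70.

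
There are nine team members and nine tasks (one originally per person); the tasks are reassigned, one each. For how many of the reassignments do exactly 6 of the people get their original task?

Choose which 6 of the 9 are fixed: C(9,6) = 84.
The other 3 form a derangement: !3 = 2.
Total: 84 × 2 = 168.

168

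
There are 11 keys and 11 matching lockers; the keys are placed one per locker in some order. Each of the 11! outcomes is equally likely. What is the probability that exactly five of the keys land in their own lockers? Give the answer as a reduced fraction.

53/17280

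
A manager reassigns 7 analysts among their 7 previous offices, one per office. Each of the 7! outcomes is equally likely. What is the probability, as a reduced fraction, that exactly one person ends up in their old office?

53/144

Favorable outcomes: C(7,1)·!6 = 7·265 = 1855.
Total outcomes: 7! = 5040.
Probability = 1855/5040 = 53/144.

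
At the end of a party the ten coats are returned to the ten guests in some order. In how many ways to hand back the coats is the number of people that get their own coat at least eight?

46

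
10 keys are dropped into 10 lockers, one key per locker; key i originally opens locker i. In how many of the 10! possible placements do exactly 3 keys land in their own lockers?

Pick the 3 fixed positions: C(10,3) = 120 ways.
The remaining 7 must be deranged: !7 = 1854.
Total: 120 × 1854 = 222480.

222480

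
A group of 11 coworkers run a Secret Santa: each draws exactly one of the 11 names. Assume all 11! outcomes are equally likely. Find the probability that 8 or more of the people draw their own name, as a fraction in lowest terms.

193/19958400

Favorable outcomes: Σ_{i≥8} C(11,i)·!(11-i) = 165·2 + 55·1 + 11·0 + 1·1 = 386.
Total outcomes: 11! = 39916800.
Probability = 386/39916800 = 193/19958400.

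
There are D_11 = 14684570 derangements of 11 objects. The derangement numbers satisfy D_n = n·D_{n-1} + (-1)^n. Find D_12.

D_12 = 12·14684570 + 1 = 176214841.

176214841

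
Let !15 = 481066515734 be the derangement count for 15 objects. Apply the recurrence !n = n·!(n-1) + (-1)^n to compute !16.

7697064251745

!16 = 16·481066515734 + 1 = 7697064251745.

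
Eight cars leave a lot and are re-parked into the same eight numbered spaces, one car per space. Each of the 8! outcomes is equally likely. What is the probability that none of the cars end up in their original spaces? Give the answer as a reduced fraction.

2119/5760

Favorable outcomes: !8 = 14833.
Total outcomes: 8! = 40320.
Probability = 14833/40320 = 2119/5760.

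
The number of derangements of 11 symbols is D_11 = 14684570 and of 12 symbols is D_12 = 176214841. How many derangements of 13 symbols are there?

2290792932

D_13 = (13-1)·(D_12 + D_11) = 12·(176214841 + 14684570) = 12·190899411 = 2290792932.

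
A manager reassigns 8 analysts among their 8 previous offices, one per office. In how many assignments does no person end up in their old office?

By inclusion-exclusion, !8 = Σ (-1)^k · 8!/k! for k=0..8
= 8! - 8!/1! + 8!/2! - 8!/3! + 8!/4! - 8!/5! + 8!/6! - 8!/7! + 8!/8!
= 40320 - 40320 + 20160 - 6720 + 1680 - 336 + 56 - 8 + 1
= 14833

14833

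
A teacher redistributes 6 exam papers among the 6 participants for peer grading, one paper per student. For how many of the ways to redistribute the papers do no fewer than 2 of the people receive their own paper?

Sum C(6,i)·!(6-i) for i = 2..6:
  i=2: C(6,2)·!4 = 15·9 = 135
  i=3: C(6,3)·!3 = 20·2 = 40
  i=4: C(6,4)·!2 = 15·1 = 15
  i=5: C(6,5)·!1 = 6·0 = 0
  i=6: C(6,6)·!0 = 1·1 = 1
Total = 191.

191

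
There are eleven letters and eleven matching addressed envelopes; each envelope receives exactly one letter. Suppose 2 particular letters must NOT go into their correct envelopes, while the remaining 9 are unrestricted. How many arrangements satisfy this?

33022080

Inclusion-exclusion on the 2 forbidden self-matches:
Σ_{j=0}^{2} (-1)^j C(2,j)(11-j)!
= C(2,0)·11! - C(2,1)·10! + C(2,2)·9!
= 39916800 - 7257600 + 362880
= 33022080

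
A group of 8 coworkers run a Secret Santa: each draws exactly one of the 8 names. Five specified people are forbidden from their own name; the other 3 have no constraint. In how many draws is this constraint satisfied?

21234

Let A_j be the event that the j-th constrained one is fixed. By inclusion-exclusion over the 5 events:
Σ_{j=0}^{5} (-1)^j C(5,j)(8-j)!
= C(5,0)·8! - C(5,1)·7! + C(5,2)·6! - C(5,3)·5! + C(5,4)·4! - C(5,5)·3!
= 40320 - 25200 + 7200 - 1200 + 120 - 6
= 21234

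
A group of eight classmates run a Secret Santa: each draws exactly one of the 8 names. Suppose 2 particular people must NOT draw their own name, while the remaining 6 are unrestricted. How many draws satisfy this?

Let A_j be the event that the j-th constrained one is fixed. By inclusion-exclusion over the 2 events:
Σ_{j=0}^{2} (-1)^j C(2,j)(8-j)!
= C(2,0)·8! - C(2,1)·7! + C(2,2)·6!
= 40320 - 10080 + 720
= 30960

30960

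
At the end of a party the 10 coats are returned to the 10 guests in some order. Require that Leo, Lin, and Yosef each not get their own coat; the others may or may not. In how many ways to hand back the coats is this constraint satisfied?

Inclusion-exclusion on the 3 forbidden self-matches:
Σ_{j=0}^{3} (-1)^j C(3,j)(10-j)!
= C(3,0)·10! - C(3,1)·9! + C(3,2)·8! - C(3,3)·7!
= 3628800 - 1088640 + 120960 - 5040
= 2656080

2656080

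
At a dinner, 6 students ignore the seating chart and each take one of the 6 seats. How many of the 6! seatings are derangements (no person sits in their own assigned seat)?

265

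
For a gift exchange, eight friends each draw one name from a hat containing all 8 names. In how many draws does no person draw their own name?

!8 = 8! · Σ_{k=0}^{8} (-1)^k/k!
= 8! - 8!/1! + 8!/2! - 8!/3! + 8!/4! - 8!/5! + 8!/6! - 8!/7! + 8!/8!
= 40320 - 40320 + 20160 - 6720 + 1680 - 336 + 56 - 8 + 1
= 14833

14833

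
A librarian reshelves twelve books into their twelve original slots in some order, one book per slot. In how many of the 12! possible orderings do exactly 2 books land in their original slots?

Pick the 2 fixed positions: C(12,2) = 66 ways.
The other 10 form a derangement: !10 = 1334961.
Total: 66 × 1334961 = 88107426.

88107426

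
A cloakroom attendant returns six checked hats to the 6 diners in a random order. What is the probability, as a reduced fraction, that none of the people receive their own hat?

53/144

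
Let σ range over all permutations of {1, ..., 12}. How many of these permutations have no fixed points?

176214841

!12 is the nearest integer to 12!/e.
12! = 479001600, and 479001600/e ≈ 176214840.93, so !12 = 176214841.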